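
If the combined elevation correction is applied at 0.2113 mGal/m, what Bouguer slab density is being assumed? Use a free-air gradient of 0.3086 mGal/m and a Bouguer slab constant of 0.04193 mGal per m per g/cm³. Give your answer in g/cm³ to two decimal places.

0.2113 = 0.3086 − 0.04193 × ρ
ρ = (0.3086 − 0.2113) / 0.04193 = 2.32 g/cm³

2.32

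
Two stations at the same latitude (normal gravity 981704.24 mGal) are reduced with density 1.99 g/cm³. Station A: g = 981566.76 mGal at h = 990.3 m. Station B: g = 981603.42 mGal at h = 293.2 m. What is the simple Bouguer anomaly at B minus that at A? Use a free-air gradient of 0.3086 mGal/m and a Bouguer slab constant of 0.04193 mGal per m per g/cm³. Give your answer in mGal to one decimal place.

Δg_SB(A) = 981566.76 − 981704.24 + 0.3086×990.3 − 0.04193×1.99×990.3 = 85.50 mGal
Δg_SB(B) = 981603.42 − 981704.24 + 0.3086×293.2 − 0.04193×1.99×293.2 = -34.80 mGal
Difference = -34.80 − (85.50) = -120.30 mGal

-120.3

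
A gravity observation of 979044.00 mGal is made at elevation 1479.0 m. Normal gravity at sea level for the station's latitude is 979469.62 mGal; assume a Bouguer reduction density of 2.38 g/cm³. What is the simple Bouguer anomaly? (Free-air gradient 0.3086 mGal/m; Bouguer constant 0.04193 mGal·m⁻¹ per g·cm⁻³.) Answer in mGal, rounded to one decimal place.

-116.8

Free-air correction = 0.3086 × 1479.0 = 456.42 mGal
Free-air anomaly = 979044.00 − 979469.62 + (456.42) = 30.80 mGal
Bouguer slab correction = 0.04193 × 2.38 × 1479.0 = 147.59 mGal
Simple Bouguer anomaly = 30.80 − (147.59) = -116.79 mGal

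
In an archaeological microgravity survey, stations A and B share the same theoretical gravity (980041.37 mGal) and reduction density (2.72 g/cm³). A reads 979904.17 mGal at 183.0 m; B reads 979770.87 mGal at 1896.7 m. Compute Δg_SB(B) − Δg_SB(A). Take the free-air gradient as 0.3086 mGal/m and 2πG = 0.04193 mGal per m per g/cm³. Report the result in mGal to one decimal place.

200.1

Δg_SB(A) = 979904.17 − 980041.37 + 0.3086×183.0 − 0.04193×2.72×183.0 = -101.60 mGal
Δg_SB(B) = 979770.87 − 980041.37 + 0.3086×1896.7 − 0.04193×2.72×1896.7 = 98.50 mGal
Difference = 98.50 − (-101.60) = 200.10 mGal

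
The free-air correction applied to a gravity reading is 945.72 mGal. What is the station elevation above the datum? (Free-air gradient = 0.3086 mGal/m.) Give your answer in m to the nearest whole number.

h = 945.72 / 0.3086 = 3064.55 m

3065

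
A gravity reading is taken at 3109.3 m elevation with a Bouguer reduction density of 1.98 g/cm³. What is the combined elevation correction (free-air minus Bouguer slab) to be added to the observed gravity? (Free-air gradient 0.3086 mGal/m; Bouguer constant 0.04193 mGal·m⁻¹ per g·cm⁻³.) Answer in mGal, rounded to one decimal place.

701.4

Combined gradient = 0.3086 − 0.04193 × 1.98 = 0.2255786 mGal/m
Combined elevation correction = 0.2255786 × 3109.3 = 701.4 mGal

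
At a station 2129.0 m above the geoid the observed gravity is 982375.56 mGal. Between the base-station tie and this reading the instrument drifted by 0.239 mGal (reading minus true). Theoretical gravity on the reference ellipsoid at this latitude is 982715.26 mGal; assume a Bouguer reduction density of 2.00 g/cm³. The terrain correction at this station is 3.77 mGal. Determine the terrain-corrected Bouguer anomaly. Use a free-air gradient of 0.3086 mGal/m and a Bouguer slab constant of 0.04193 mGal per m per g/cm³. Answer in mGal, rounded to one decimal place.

Drift-corrected reading = 982375.56 − (0.239) = 982375.321 mGal
Free-air correction = 0.3086 × 2129.0 = 657.01 mGal
Free-air anomaly = 982375.321 − 982715.26 + (657.01) = 317.071 mGal
Bouguer slab correction = 0.04193 × 2.00 × 2129.0 = 178.54 mGal
Simple Bouguer anomaly = 317.071 − (178.54) = 138.531 mGal
Complete Bouguer anomaly = 138.531 + 3.77 = 142.301 mGal

142.3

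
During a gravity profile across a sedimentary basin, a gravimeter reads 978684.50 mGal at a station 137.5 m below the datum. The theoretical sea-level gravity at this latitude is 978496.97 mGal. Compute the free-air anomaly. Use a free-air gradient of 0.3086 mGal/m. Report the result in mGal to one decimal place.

Free-air correction = 0.3086 × -137.5 = -42.43 mGal
Free-air anomaly = 978684.50 − 978496.97 + (-42.43) = 145.10 mGal

145.1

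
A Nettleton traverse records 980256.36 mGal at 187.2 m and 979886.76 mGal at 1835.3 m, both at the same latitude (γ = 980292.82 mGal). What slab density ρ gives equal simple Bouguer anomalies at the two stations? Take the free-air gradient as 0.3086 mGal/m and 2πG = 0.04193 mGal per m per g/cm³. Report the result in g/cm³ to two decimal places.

Δg_obs = 979886.76 − 980256.36 = -369.60 mGal over Δh = 1835.3 − 187.2 = 1648.1 m
Equal Bouguer anomalies ⇒ Δg_obs + (0.3086 − 0.04193ρ)·Δh = 0
0.3086 − 0.04193ρ = −Δg_obs/Δh = 0.22426
ρ = (0.3086 − 0.22426) / 0.04193 = 2.01 g/cm³

2.01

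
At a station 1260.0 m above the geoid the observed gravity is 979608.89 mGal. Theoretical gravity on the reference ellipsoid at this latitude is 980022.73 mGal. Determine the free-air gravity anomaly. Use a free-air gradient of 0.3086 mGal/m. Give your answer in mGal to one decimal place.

-25.0

Free-air correction = 0.3086 × 1260.0 = 388.84 mGal
Free-air anomaly = 979608.89 − 980022.73 + (388.84) = -25.00 mGal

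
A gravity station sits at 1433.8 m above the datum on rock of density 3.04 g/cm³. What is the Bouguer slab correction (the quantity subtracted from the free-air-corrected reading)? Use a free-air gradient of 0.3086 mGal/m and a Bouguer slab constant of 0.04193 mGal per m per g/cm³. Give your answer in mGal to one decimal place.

182.8

Bouguer slab correction = 0.04193 × 3.04 × 1433.8 = 182.8 mGal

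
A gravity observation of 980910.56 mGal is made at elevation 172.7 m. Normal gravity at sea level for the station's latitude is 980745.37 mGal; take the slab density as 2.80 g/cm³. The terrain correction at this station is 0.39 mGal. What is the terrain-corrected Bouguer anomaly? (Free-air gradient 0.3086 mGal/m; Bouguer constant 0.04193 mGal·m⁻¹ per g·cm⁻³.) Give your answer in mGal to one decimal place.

Free-air correction = 0.3086 × 172.7 = 53.30 mGal
Free-air anomaly = 980910.56 − 980745.37 + (53.30) = 218.49 mGal
Bouguer slab correction = 0.04193 × 2.80 × 172.7 = 20.28 mGal
Simple Bouguer anomaly = 218.49 − (20.28) = 198.21 mGal
Complete Bouguer anomaly = 198.21 + 0.39 = 198.60 mGal

198.6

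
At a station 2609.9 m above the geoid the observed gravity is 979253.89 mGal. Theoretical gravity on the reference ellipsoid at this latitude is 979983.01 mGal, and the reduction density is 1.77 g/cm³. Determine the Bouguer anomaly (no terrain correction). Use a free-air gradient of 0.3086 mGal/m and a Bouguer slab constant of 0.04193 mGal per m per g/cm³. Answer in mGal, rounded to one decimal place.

Free-air correction = 0.3086 × 2609.9 = 805.42 mGal
Free-air anomaly = 979253.89 − 979983.01 + (805.42) = 76.30 mGal
Bouguer slab correction = 0.04193 × 1.77 × 2609.9 = 193.70 mGal
Simple Bouguer anomaly = 76.30 − (193.70) = -117.40 mGal

-117.4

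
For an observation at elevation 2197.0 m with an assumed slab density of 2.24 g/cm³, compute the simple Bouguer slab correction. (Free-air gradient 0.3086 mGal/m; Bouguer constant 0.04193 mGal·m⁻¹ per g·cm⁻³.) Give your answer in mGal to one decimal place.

206.3

Bouguer slab correction = 0.04193 × 2.24 × 2197.0 = 206.3 mGal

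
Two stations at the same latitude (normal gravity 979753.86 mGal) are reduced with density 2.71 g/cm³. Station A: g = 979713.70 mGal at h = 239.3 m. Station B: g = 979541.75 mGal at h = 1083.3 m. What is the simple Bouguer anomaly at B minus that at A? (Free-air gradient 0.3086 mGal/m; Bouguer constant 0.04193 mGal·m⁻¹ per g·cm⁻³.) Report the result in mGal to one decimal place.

Δg_SB(A) = 979713.70 − 979753.86 + 0.3086×239.3 − 0.04193×2.71×239.3 = 6.50 mGal
Δg_SB(B) = 979541.75 − 979753.86 + 0.3086×1083.3 − 0.04193×2.71×1083.3 = -0.90 mGal
Difference = -0.90 − (6.50) = -7.40 mGal

-7.4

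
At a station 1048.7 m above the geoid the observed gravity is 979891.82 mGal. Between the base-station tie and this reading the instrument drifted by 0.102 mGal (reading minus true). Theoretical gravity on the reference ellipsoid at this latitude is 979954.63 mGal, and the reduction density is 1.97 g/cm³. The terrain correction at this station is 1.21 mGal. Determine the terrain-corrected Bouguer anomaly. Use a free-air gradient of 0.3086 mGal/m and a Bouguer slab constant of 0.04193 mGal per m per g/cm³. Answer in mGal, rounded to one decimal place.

Drift-corrected reading = 979891.82 − (0.102) = 979891.718 mGal
Free-air correction = 0.3086 × 1048.7 = 323.63 mGal
Free-air anomaly = 979891.718 − 979954.63 + (323.63) = 260.718 mGal
Bouguer slab correction = 0.04193 × 1.97 × 1048.7 = 86.62 mGal
Simple Bouguer anomaly = 260.718 − (86.62) = 174.098 mGal
Complete Bouguer anomaly = 174.098 + 1.21 = 175.308 mGal

175.3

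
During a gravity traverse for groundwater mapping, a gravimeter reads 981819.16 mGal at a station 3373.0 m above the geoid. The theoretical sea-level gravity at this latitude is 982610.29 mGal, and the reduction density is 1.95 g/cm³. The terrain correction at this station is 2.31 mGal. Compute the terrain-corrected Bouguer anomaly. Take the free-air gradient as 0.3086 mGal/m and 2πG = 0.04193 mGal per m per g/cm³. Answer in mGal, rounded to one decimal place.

Free-air correction = 0.3086 × 3373.0 = 1040.91 mGal
Free-air anomaly = 981819.16 − 982610.29 + (1040.91) = 249.78 mGal
Bouguer slab correction = 0.04193 × 1.95 × 3373.0 = 275.79 mGal
Simple Bouguer anomaly = 249.78 − (275.79) = -26.01 mGal
Complete Bouguer anomaly = -26.01 + 2.31 = -23.70 mGal

-23.7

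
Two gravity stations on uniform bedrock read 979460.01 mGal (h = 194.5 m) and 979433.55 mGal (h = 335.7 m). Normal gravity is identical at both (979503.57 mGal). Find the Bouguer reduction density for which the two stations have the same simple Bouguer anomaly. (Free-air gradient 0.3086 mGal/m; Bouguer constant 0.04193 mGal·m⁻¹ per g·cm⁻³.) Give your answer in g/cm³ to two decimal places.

Δg_obs = 979433.55 − 979460.01 = -26.46 mGal over Δh = 335.7 − 194.5 = 141.2 m
Equal Bouguer anomalies ⇒ Δg_obs + (0.3086 − 0.04193ρ)·Δh = 0
0.3086 − 0.04193ρ = −Δg_obs/Δh = 0.18739
ρ = (0.3086 − 0.18739) / 0.04193 = 2.89 g/cm³

2.89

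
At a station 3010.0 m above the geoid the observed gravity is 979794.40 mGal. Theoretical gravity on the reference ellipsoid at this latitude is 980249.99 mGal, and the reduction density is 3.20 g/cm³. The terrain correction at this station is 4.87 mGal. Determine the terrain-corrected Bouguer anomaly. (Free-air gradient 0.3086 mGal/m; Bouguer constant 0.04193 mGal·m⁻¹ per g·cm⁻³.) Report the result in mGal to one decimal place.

74.3

Free-air correction = 0.3086 × 3010.0 = 928.89 mGal
Free-air anomaly = 979794.40 − 980249.99 + (928.89) = 473.30 mGal
Bouguer slab correction = 0.04193 × 3.20 × 3010.0 = 403.87 mGal
Simple Bouguer anomaly = 473.30 − (403.87) = 69.43 mGal
Complete Bouguer anomaly = 69.43 + 4.87 = 74.30 mGal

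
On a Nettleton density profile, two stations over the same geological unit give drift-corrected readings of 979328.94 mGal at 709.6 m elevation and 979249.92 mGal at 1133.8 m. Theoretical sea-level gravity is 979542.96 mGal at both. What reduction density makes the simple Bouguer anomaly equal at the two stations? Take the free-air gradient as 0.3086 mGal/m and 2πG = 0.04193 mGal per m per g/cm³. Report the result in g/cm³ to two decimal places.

2.92

Δg_obs = 979249.92 − 979328.94 = -79.02 mGal over Δh = 1133.8 − 709.6 = 424.2 m
Equal Bouguer anomalies ⇒ Δg_obs + (0.3086 − 0.04193ρ)·Δh = 0
0.3086 − 0.04193ρ = −Δg_obs/Δh = 0.18628
ρ = (0.3086 − 0.18628) / 0.04193 = 2.92 g/cm³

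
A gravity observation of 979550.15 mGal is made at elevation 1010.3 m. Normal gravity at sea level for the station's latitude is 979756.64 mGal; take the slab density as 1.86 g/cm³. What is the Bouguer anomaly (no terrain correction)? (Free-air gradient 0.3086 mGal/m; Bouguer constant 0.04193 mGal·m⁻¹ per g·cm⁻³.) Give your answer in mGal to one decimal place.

Free-air correction = 0.3086 × 1010.3 = 311.78 mGal
Free-air anomaly = 979550.15 − 979756.64 + (311.78) = 105.29 mGal
Bouguer slab correction = 0.04193 × 1.86 × 1010.3 = 78.79 mGal
Simple Bouguer anomaly = 105.29 − (78.79) = 26.50 mGal

26.5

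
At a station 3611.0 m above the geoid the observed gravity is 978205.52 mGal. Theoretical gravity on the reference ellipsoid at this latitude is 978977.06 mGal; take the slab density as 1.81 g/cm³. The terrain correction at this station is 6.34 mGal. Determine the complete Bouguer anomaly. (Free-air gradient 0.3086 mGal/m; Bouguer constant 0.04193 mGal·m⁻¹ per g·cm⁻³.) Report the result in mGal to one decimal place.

Free-air correction = 0.3086 × 3611.0 = 1114.35 mGal
Free-air anomaly = 978205.52 − 978977.06 + (1114.35) = 342.81 mGal
Bouguer slab correction = 0.04193 × 1.81 × 3611.0 = 274.05 mGal
Simple Bouguer anomaly = 342.81 − (274.05) = 68.76 mGal
Complete Bouguer anomaly = 68.76 + 6.34 = 75.10 mGal

75.1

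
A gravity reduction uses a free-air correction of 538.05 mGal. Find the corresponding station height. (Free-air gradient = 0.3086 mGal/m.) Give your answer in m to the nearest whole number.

1744

h = 538.05 / 0.3086 = 1743.52 m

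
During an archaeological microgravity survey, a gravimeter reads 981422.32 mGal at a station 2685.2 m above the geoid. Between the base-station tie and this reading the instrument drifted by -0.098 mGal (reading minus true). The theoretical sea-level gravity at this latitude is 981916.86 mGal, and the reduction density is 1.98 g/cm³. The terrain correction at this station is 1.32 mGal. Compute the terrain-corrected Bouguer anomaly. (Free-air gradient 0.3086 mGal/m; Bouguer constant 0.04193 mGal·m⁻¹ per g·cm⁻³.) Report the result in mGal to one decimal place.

Drift-corrected reading = 981422.32 − (-0.098) = 981422.418 mGal
Free-air correction = 0.3086 × 2685.2 = 828.65 mGal
Free-air anomaly = 981422.418 − 981916.86 + (828.65) = 334.208 mGal
Bouguer slab correction = 0.04193 × 1.98 × 2685.2 = 222.93 mGal
Simple Bouguer anomaly = 334.208 − (222.93) = 111.278 mGal
Complete Bouguer anomaly = 111.278 + 1.32 = 112.598 mGal

112.6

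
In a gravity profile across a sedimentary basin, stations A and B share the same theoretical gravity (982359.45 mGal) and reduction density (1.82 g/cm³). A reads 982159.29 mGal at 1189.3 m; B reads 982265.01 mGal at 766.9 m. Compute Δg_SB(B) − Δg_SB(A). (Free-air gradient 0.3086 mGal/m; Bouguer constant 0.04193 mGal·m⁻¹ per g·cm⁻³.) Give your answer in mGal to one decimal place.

Δg_SB(A) = 982159.29 − 982359.45 + 0.3086×1189.3 − 0.04193×1.82×1189.3 = 76.10 mGal
Δg_SB(B) = 982265.01 − 982359.45 + 0.3086×766.9 − 0.04193×1.82×766.9 = 83.70 mGal
Difference = 83.70 − (76.10) = 7.60 mGal

7.6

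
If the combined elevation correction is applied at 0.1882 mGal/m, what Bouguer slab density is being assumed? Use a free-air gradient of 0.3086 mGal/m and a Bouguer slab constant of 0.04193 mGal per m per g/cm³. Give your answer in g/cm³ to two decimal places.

2.87

0.1882 = 0.3086 − 0.04193 × ρ
ρ = (0.3086 − 0.1882) / 0.04193 = 2.87 g/cm³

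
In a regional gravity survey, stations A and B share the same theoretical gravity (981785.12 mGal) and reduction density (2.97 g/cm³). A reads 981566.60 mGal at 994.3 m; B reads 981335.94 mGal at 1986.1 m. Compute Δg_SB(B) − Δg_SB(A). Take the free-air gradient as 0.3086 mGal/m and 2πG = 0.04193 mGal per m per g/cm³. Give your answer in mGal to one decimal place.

-48.1

Δg_SB(A) = 981566.60 − 981785.12 + 0.3086×994.3 − 0.04193×2.97×994.3 = -35.50 mGal
Δg_SB(B) = 981335.94 − 981785.12 + 0.3086×1986.1 − 0.04193×2.97×1986.1 = -83.60 mGal
Difference = -83.60 − (-35.50) = -48.10 mGal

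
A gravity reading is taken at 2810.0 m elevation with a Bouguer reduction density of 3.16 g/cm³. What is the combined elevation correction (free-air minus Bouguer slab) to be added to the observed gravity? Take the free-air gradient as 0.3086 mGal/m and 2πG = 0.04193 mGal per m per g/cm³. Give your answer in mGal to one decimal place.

494.8

Combined gradient = 0.3086 − 0.04193 × 3.16 = 0.1761012 mGal/m
Combined elevation correction = 0.1761012 × 2810.0 = 494.8 mGal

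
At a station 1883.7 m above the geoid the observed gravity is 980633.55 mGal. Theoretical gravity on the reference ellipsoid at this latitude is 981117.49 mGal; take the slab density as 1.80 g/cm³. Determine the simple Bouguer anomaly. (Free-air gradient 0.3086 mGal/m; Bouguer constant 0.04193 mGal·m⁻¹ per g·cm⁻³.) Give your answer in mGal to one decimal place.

Free-air correction = 0.3086 × 1883.7 = 581.31 mGal
Free-air anomaly = 980633.55 − 981117.49 + (581.31) = 97.37 mGal
Bouguer slab correction = 0.04193 × 1.80 × 1883.7 = 142.17 mGal
Simple Bouguer anomaly = 97.37 − (142.17) = -44.80 mGal

-44.8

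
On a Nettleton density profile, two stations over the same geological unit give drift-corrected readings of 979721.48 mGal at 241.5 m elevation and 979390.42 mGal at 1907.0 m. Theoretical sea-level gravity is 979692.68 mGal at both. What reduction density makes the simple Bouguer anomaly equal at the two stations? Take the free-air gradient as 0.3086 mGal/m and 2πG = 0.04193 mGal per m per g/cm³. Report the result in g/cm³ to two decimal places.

2.62

Δg_obs = 979390.42 − 979721.48 = -331.06 mGal over Δh = 1907.0 − 241.5 = 1665.5 m
Equal Bouguer anomalies ⇒ Δg_obs + (0.3086 − 0.04193ρ)·Δh = 0
0.3086 − 0.04193ρ = −Δg_obs/Δh = 0.19878
ρ = (0.3086 − 0.19878) / 0.04193 = 2.62 g/cm³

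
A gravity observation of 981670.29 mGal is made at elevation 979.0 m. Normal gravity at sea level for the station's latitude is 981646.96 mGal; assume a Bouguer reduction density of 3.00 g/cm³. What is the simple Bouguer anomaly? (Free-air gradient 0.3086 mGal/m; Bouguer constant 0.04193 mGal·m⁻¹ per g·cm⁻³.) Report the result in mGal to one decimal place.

202.3

Free-air correction = 0.3086 × 979.0 = 302.12 mGal
Free-air anomaly = 981670.29 − 981646.96 + (302.12) = 325.45 mGal
Bouguer slab correction = 0.04193 × 3.00 × 979.0 = 123.15 mGal
Simple Bouguer anomaly = 325.45 − (123.15) = 202.30 mGal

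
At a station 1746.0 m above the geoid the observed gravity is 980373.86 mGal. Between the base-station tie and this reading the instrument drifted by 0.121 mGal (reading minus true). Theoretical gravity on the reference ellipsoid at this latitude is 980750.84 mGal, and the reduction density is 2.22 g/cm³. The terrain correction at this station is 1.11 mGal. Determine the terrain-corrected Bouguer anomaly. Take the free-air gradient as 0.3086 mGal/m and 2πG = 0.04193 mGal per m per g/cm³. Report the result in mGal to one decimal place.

0.3

Drift-corrected reading = 980373.86 − (0.121) = 980373.739 mGal
Free-air correction = 0.3086 × 1746.0 = 538.82 mGal
Free-air anomaly = 980373.739 − 980750.84 + (538.82) = 161.719 mGal
Bouguer slab correction = 0.04193 × 2.22 × 1746.0 = 162.53 mGal
Simple Bouguer anomaly = 161.719 − (162.53) = -0.811 mGal
Complete Bouguer anomaly = -0.811 + 1.11 = 0.299 mGal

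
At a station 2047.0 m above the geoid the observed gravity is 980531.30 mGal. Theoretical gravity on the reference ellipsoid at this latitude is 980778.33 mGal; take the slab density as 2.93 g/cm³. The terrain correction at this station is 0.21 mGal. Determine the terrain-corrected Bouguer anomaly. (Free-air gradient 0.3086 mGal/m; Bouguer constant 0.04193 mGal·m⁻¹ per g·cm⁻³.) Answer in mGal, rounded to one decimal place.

Free-air correction = 0.3086 × 2047.0 = 631.70 mGal
Free-air anomaly = 980531.30 − 980778.33 + (631.70) = 384.67 mGal
Bouguer slab correction = 0.04193 × 2.93 × 2047.0 = 251.48 mGal
Simple Bouguer anomaly = 384.67 − (251.48) = 133.19 mGal
Complete Bouguer anomaly = 133.19 + 0.21 = 133.40 mGal

133.4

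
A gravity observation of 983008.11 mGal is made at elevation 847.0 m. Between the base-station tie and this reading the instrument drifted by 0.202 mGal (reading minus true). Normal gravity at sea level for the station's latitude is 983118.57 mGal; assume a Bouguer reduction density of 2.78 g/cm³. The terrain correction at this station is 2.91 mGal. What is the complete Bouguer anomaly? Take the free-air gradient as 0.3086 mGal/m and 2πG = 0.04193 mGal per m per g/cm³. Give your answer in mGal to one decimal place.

Drift-corrected reading = 983008.11 − (0.202) = 983007.908 mGal
Free-air correction = 0.3086 × 847.0 = 261.38 mGal
Free-air anomaly = 983007.908 − 983118.57 + (261.38) = 150.718 mGal
Bouguer slab correction = 0.04193 × 2.78 × 847.0 = 98.73 mGal
Simple Bouguer anomaly = 150.718 − (98.73) = 51.988 mGal
Complete Bouguer anomaly = 51.988 + 2.91 = 54.898 mGal

54.9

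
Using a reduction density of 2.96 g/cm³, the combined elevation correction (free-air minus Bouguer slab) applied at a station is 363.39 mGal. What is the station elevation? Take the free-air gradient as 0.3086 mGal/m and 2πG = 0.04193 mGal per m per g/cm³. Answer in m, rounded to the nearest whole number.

Combined gradient = 0.3086 − 0.04193 × 2.96 = 0.1844872 mGal/m
h = 363.39 / 0.1844872 = 1969.73 m

1970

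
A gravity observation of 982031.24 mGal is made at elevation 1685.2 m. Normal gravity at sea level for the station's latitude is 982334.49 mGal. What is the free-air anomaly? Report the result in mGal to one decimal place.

Free-air correction = 0.3086 × 1685.2 = 520.05 mGal
Free-air anomaly = 982031.24 − 982334.49 + (520.05) = 216.80 mGal

216.8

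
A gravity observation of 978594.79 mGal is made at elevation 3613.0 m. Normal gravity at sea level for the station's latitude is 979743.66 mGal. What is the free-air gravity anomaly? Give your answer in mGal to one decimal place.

Free-air correction = 0.3086 × 3613.0 = 1114.97 mGal
Free-air anomaly = 978594.79 − 979743.66 + (1114.97) = -33.90 mGal

-33.9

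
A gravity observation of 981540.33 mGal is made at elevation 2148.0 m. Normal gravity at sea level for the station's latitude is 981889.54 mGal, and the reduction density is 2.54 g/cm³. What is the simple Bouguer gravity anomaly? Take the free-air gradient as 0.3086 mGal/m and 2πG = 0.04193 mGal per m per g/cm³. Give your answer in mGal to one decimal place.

Free-air correction = 0.3086 × 2148.0 = 662.87 mGal
Free-air anomaly = 981540.33 − 981889.54 + (662.87) = 313.66 mGal
Bouguer slab correction = 0.04193 × 2.54 × 2148.0 = 228.77 mGal
Simple Bouguer anomaly = 313.66 − (228.77) = 84.89 mGal

84.9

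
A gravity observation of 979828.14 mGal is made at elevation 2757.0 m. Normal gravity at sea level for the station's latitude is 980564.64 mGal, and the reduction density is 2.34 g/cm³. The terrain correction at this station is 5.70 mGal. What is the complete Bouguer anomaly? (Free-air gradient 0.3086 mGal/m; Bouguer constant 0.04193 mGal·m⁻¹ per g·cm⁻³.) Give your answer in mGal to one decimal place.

Free-air correction = 0.3086 × 2757.0 = 850.81 mGal
Free-air anomaly = 979828.14 − 980564.64 + (850.81) = 114.31 mGal
Bouguer slab correction = 0.04193 × 2.34 × 2757.0 = 270.51 mGal
Simple Bouguer anomaly = 114.31 − (270.51) = -156.20 mGal
Complete Bouguer anomaly = -156.20 + 5.70 = -150.50 mGal

-150.5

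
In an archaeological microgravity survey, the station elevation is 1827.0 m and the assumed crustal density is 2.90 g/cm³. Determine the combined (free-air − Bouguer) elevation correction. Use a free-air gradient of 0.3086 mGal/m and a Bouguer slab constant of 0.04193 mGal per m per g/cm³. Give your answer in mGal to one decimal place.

Combined gradient = 0.3086 − 0.04193 × 2.90 = 0.1870030 mGal/m
Combined elevation correction = 0.1870030 × 1827.0 = 341.7 mGal

341.7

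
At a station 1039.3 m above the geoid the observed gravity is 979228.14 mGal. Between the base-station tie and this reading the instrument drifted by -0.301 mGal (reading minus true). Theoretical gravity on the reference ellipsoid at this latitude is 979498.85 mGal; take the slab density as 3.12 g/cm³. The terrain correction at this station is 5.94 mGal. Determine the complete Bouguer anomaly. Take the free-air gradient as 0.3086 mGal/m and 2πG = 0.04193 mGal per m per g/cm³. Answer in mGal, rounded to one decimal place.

-79.7

Drift-corrected reading = 979228.14 − (-0.301) = 979228.441 mGal
Free-air correction = 0.3086 × 1039.3 = 320.73 mGal
Free-air anomaly = 979228.441 − 979498.85 + (320.73) = 50.321 mGal
Bouguer slab correction = 0.04193 × 3.12 × 1039.3 = 135.96 mGal
Simple Bouguer anomaly = 50.321 − (135.96) = -85.639 mGal
Complete Bouguer anomaly = -85.639 + 5.94 = -79.699 mGal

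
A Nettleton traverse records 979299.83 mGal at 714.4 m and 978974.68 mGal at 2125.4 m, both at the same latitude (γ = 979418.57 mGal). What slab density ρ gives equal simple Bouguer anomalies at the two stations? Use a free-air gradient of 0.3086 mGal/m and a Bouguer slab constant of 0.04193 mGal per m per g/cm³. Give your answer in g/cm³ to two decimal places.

1.86

Δg_obs = 978974.68 − 979299.83 = -325.15 mGal over Δh = 2125.4 − 714.4 = 1411.0 m
Equal Bouguer anomalies ⇒ Δg_obs + (0.3086 − 0.04193ρ)·Δh = 0
0.3086 − 0.04193ρ = −Δg_obs/Δh = 0.23044
ρ = (0.3086 − 0.23044) / 0.04193 = 1.86 g/cm³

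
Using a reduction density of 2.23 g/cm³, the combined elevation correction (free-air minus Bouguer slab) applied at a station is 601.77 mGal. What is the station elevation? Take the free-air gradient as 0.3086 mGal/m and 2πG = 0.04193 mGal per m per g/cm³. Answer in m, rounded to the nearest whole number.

2798

Combined gradient = 0.3086 − 0.04193 × 2.23 = 0.2150961 mGal/m
h = 601.77 / 0.2150961 = 2797.68 m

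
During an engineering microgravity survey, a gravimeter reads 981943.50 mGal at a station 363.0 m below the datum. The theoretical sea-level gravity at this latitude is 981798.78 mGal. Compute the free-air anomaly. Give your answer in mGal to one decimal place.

Free-air correction = 0.3086 × -363.0 = -112.02 mGal
Free-air anomaly = 981943.50 − 981798.78 + (-112.02) = 32.70 mGal

32.7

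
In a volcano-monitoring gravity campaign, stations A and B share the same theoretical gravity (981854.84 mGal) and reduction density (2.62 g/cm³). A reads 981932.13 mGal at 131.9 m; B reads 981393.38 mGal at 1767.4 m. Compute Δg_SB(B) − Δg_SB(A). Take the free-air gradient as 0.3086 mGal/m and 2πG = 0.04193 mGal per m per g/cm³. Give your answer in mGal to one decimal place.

Δg_SB(A) = 981932.13 − 981854.84 + 0.3086×131.9 − 0.04193×2.62×131.9 = 103.50 mGal
Δg_SB(B) = 981393.38 − 981854.84 + 0.3086×1767.4 − 0.04193×2.62×1767.4 = -110.20 mGal
Difference = -110.20 − (103.50) = -213.70 mGal

-213.7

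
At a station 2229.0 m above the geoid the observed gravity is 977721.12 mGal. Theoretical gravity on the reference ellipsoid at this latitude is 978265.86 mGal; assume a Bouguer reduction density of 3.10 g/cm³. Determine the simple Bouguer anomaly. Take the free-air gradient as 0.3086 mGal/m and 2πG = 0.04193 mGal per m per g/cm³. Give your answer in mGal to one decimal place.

Free-air correction = 0.3086 × 2229.0 = 687.87 mGal
Free-air anomaly = 977721.12 − 978265.86 + (687.87) = 143.13 mGal
Bouguer slab correction = 0.04193 × 3.10 × 2229.0 = 289.73 mGal
Simple Bouguer anomaly = 143.13 − (289.73) = -146.60 mGal

-146.6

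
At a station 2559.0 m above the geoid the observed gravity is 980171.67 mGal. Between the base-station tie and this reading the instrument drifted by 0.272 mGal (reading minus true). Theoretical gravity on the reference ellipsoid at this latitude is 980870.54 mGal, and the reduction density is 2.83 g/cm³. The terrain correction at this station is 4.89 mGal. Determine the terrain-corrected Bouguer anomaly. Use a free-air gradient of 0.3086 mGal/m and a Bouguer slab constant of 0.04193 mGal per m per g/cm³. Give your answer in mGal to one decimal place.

Drift-corrected reading = 980171.67 − (0.272) = 980171.398 mGal
Free-air correction = 0.3086 × 2559.0 = 789.71 mGal
Free-air anomaly = 980171.398 − 980870.54 + (789.71) = 90.568 mGal
Bouguer slab correction = 0.04193 × 2.83 × 2559.0 = 303.66 mGal
Simple Bouguer anomaly = 90.568 − (303.66) = -213.092 mGal
Complete Bouguer anomaly = -213.092 + 4.89 = -208.202 mGal

-208.2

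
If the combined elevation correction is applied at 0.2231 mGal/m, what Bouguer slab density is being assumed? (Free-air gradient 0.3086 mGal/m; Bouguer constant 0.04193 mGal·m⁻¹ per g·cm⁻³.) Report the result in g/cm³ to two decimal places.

0.2231 = 0.3086 − 0.04193 × ρ
ρ = (0.3086 − 0.2231) / 0.04193 = 2.04 g/cm³

2.04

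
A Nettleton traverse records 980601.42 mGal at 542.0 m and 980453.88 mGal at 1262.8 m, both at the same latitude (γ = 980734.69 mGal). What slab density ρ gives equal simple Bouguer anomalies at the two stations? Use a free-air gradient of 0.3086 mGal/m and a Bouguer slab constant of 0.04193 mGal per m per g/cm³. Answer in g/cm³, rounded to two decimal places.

2.48

Δg_obs = 980453.88 − 980601.42 = -147.54 mGal over Δh = 1262.8 − 542.0 = 720.8 m
Equal Bouguer anomalies ⇒ Δg_obs + (0.3086 − 0.04193ρ)·Δh = 0
0.3086 − 0.04193ρ = −Δg_obs/Δh = 0.20469
ρ = (0.3086 − 0.20469) / 0.04193 = 2.48 g/cm³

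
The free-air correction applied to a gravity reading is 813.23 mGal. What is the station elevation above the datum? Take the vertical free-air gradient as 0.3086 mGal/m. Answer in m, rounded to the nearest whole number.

h = 813.23 / 0.3086 = 2635.22 m

2635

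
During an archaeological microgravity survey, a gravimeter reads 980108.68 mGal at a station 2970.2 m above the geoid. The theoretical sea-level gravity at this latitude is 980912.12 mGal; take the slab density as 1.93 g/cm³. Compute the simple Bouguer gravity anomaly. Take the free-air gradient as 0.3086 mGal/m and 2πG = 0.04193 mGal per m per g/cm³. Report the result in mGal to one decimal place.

Free-air correction = 0.3086 × 2970.2 = 916.60 mGal
Free-air anomaly = 980108.68 − 980912.12 + (916.60) = 113.16 mGal
Bouguer slab correction = 0.04193 × 1.93 × 2970.2 = 240.36 mGal
Simple Bouguer anomaly = 113.16 − (240.36) = -127.20 mGal

-127.2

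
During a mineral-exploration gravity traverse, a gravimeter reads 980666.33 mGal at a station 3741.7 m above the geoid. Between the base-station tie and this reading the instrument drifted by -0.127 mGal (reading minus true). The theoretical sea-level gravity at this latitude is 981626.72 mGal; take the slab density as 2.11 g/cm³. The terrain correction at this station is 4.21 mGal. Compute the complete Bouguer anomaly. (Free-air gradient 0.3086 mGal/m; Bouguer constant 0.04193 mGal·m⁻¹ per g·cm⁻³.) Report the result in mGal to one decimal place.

Drift-corrected reading = 980666.33 − (-0.127) = 980666.457 mGal
Free-air correction = 0.3086 × 3741.7 = 1154.69 mGal
Free-air anomaly = 980666.457 − 981626.72 + (1154.69) = 194.427 mGal
Bouguer slab correction = 0.04193 × 2.11 × 3741.7 = 331.04 mGal
Simple Bouguer anomaly = 194.427 − (331.04) = -136.613 mGal
Complete Bouguer anomaly = -136.613 + 4.21 = -132.403 mGal

-132.4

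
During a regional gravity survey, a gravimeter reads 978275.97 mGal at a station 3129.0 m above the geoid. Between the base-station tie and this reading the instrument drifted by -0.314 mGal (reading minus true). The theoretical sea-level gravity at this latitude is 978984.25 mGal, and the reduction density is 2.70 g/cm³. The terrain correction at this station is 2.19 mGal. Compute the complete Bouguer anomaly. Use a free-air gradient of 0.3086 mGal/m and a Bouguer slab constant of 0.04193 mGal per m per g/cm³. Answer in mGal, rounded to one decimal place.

-94.4

Drift-corrected reading = 978275.97 − (-0.314) = 978276.284 mGal
Free-air correction = 0.3086 × 3129.0 = 965.61 mGal
Free-air anomaly = 978276.284 − 978984.25 + (965.61) = 257.644 mGal
Bouguer slab correction = 0.04193 × 2.70 × 3129.0 = 354.24 mGal
Simple Bouguer anomaly = 257.644 − (354.24) = -96.596 mGal
Complete Bouguer anomaly = -96.596 + 2.19 = -94.406 mGal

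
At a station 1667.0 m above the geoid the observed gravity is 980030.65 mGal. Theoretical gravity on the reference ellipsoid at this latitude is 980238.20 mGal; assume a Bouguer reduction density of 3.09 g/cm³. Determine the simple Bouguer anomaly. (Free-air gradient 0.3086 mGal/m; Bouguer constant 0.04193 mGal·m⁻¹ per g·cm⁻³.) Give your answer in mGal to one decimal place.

Free-air correction = 0.3086 × 1667.0 = 514.44 mGal
Free-air anomaly = 980030.65 − 980238.20 + (514.44) = 306.89 mGal
Bouguer slab correction = 0.04193 × 3.09 × 1667.0 = 215.98 mGal
Simple Bouguer anomaly = 306.89 − (215.98) = 90.91 mGal

90.9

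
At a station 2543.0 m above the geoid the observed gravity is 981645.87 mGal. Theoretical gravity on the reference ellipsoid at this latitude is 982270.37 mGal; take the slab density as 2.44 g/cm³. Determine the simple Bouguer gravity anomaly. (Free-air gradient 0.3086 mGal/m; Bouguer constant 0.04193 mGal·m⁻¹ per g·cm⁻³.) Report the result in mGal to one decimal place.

Free-air correction = 0.3086 × 2543.0 = 784.77 mGal
Free-air anomaly = 981645.87 − 982270.37 + (784.77) = 160.27 mGal
Bouguer slab correction = 0.04193 × 2.44 × 2543.0 = 260.17 mGal
Simple Bouguer anomaly = 160.27 − (260.17) = -99.90 mGal

-99.9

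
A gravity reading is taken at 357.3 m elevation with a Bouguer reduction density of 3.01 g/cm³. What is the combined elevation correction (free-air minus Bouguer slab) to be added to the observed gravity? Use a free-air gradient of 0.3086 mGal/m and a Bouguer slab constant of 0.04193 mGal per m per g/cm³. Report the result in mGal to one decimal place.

Combined gradient = 0.3086 − 0.04193 × 3.01 = 0.1823907 mGal/m
Combined elevation correction = 0.1823907 × 357.3 = 65.2 mGal

65.2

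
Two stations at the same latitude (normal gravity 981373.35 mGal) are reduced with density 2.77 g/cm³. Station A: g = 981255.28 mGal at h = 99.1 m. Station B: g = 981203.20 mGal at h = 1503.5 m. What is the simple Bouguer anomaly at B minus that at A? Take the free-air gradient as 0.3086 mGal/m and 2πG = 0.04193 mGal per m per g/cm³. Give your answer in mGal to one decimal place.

218.2

Δg_SB(A) = 981255.28 − 981373.35 + 0.3086×99.1 − 0.04193×2.77×99.1 = -99.00 mGal
Δg_SB(B) = 981203.20 − 981373.35 + 0.3086×1503.5 − 0.04193×2.77×1503.5 = 119.20 mGal
Difference = 119.20 − (-99.00) = 218.20 mGal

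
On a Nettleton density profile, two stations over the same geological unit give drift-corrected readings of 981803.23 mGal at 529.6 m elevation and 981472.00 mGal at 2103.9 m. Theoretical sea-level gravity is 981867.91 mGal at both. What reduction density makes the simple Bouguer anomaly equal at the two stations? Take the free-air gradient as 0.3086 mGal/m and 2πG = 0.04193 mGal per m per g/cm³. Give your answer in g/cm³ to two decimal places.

2.34

Δg_obs = 981472.00 − 981803.23 = -331.23 mGal over Δh = 2103.9 − 529.6 = 1574.3 m
Equal Bouguer anomalies ⇒ Δg_obs + (0.3086 − 0.04193ρ)·Δh = 0
0.3086 − 0.04193ρ = −Δg_obs/Δh = 0.21040
ρ = (0.3086 − 0.21040) / 0.04193 = 2.34 g/cm³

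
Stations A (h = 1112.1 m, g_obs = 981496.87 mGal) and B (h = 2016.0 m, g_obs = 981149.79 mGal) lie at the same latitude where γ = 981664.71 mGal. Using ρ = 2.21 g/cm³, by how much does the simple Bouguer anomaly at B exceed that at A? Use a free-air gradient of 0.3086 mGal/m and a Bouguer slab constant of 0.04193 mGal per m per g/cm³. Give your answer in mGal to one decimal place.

Δg_SB(A) = 981496.87 − 981664.71 + 0.3086×1112.1 − 0.04193×2.21×1112.1 = 72.30 mGal
Δg_SB(B) = 981149.79 − 981664.71 + 0.3086×2016.0 − 0.04193×2.21×2016.0 = -79.60 mGal
Difference = -79.60 − (72.30) = -151.90 mGal

-151.9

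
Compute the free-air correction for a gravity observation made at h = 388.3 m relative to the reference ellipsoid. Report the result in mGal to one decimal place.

119.8

Free-air correction = 0.3086 × 388.3 = 119.8 mGal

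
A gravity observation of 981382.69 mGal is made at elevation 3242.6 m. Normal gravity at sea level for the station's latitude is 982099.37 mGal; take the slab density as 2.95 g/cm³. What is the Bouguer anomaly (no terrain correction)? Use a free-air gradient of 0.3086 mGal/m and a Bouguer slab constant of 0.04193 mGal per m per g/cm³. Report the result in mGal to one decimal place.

Free-air correction = 0.3086 × 3242.6 = 1000.67 mGal
Free-air anomaly = 981382.69 − 982099.37 + (1000.67) = 283.99 mGal
Bouguer slab correction = 0.04193 × 2.95 × 3242.6 = 401.09 mGal
Simple Bouguer anomaly = 283.99 − (401.09) = -117.10 mGal

-117.1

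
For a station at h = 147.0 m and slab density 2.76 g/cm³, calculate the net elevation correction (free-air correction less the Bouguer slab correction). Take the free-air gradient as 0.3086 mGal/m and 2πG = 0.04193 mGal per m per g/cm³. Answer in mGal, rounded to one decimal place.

Combined gradient = 0.3086 − 0.04193 × 2.76 = 0.1928732 mGal/m
Combined elevation correction = 0.1928732 × 147.0 = 28.4 mGal

28.4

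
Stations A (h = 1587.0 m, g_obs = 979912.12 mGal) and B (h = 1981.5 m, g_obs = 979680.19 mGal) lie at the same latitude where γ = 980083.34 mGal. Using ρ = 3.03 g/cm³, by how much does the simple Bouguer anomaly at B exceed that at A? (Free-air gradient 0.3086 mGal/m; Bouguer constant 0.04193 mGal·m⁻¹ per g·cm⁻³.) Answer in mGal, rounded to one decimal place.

-160.3

Δg_SB(A) = 979912.12 − 980083.34 + 0.3086×1587.0 − 0.04193×3.03×1587.0 = 116.90 mGal
Δg_SB(B) = 979680.19 − 980083.34 + 0.3086×1981.5 − 0.04193×3.03×1981.5 = -43.40 mGal
Difference = -43.40 − (116.90) = -160.30 mGal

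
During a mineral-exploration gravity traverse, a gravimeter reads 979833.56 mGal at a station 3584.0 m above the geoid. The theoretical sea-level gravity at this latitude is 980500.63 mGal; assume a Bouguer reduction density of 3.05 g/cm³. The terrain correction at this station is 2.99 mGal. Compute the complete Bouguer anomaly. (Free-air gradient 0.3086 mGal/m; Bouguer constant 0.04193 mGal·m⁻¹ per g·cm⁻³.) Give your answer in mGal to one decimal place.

-16.4

Free-air correction = 0.3086 × 3584.0 = 1106.02 mGal
Free-air anomaly = 979833.56 − 980500.63 + (1106.02) = 438.95 mGal
Bouguer slab correction = 0.04193 × 3.05 × 3584.0 = 458.35 mGal
Simple Bouguer anomaly = 438.95 − (458.35) = -19.40 mGal
Complete Bouguer anomaly = -19.40 + 2.99 = -16.41 mGal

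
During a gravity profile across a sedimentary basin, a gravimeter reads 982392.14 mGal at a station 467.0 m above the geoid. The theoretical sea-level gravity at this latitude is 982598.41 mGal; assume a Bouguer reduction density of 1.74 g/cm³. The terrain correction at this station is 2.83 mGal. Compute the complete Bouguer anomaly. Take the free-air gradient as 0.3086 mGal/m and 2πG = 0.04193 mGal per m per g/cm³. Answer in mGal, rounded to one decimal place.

-93.4

Free-air correction = 0.3086 × 467.0 = 144.12 mGal
Free-air anomaly = 982392.14 − 982598.41 + (144.12) = -62.15 mGal
Bouguer slab correction = 0.04193 × 1.74 × 467.0 = 34.07 mGal
Simple Bouguer anomaly = -62.15 − (34.07) = -96.22 mGal
Complete Bouguer anomaly = -96.22 + 2.83 = -93.39 mGal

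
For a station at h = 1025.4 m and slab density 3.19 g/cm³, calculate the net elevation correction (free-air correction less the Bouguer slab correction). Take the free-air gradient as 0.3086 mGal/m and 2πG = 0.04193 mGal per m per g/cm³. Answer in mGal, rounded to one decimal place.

Combined gradient = 0.3086 − 0.04193 × 3.19 = 0.1748433 mGal/m
Combined elevation correction = 0.1748433 × 1025.4 = 179.3 mGal

179.3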